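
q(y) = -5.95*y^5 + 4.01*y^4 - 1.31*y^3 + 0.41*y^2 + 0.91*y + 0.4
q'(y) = -29.75*y^4 + 16.04*y^3 - 3.93*y^2 + 0.82*y + 0.91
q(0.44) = 0.82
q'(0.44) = 0.76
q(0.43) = 0.81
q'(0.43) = 0.79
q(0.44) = 0.82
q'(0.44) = 0.76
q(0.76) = 0.58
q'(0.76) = -3.62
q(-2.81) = 1322.60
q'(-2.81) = -2243.19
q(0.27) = 0.66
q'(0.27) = 1.00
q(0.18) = 0.57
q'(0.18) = 0.99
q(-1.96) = 241.34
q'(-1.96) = -575.62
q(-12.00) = 1566013.96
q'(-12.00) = -645187.97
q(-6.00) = 51756.82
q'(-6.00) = -42166.13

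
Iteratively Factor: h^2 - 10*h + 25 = (h - 5)*(h - 5)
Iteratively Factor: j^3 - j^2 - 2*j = (j - 2)*(j^2 + j) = (j - 2)*(j + 1)*(j)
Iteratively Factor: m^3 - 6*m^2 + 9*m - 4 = (m - 4)*(m^2 - 2*m + 1) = (m - 4)*(m - 1)*(m - 1)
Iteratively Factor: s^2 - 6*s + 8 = (s - 4)*(s - 2)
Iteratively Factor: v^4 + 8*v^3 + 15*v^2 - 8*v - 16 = (v - 1)*(v^3 + 9*v^2 + 24*v + 16) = (v - 1)*(v + 4)*(v^2 + 5*v + 4) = (v - 1)*(v + 1)*(v + 4)*(v + 4)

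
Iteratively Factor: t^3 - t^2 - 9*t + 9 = (t - 3)*(t^2 + 2*t - 3) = (t - 3)*(t + 3)*(t - 1)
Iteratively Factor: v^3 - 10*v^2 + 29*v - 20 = (v - 4)*(v^2 - 6*v + 5) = (v - 5)*(v - 4)*(v - 1)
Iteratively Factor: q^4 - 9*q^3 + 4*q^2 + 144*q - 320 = (q + 4)*(q^3 - 13*q^2 + 56*q - 80) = (q - 4)*(q + 4)*(q^2 - 9*q + 20) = (q - 5)*(q - 4)*(q + 4)*(q - 4)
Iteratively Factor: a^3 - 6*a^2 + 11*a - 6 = (a - 2)*(a^2 - 4*a + 3) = (a - 2)*(a - 1)*(a - 3)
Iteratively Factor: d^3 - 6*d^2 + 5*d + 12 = (d - 4)*(d^2 - 2*d - 3) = (d - 4)*(d - 3)*(d + 1)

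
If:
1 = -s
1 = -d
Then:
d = -1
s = -1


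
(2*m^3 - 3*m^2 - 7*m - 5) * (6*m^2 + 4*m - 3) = 12*m^5 - 10*m^4 - 60*m^3 - 49*m^2 + m + 15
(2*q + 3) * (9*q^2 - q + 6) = 18*q^3 + 25*q^2 + 9*q + 18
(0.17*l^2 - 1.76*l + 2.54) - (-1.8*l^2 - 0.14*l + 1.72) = 1.97*l^2 - 1.62*l + 0.82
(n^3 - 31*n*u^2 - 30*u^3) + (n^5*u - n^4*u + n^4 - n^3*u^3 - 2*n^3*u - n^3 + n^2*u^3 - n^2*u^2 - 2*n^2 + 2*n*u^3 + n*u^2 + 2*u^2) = n^5*u - n^4*u + n^4 - n^3*u^3 - 2*n^3*u + n^2*u^3 - n^2*u^2 - 2*n^2 + 2*n*u^3 - 30*n*u^2 - 30*u^3 + 2*u^2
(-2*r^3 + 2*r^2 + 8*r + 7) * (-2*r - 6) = 4*r^4 + 8*r^3 - 28*r^2 - 62*r - 42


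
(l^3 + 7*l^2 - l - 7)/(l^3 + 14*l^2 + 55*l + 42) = (l - 1)/(l + 6)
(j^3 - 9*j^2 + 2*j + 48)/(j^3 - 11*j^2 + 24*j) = (j + 2)/j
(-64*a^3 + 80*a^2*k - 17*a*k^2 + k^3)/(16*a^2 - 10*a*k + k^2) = (-8*a^2 + 9*a*k - k^2)/(2*a - k)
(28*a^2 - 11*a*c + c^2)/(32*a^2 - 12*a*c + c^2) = (7*a - c)/(8*a - c)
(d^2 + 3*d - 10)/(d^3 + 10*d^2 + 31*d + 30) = (d - 2)/(d^2 + 5*d + 6)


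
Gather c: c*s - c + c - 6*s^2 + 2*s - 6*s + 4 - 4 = c*s - 6*s^2 - 4*s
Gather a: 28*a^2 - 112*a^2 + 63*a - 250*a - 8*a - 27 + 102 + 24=-84*a^2 - 195*a + 99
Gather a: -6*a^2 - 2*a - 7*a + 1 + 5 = -6*a^2 - 9*a + 6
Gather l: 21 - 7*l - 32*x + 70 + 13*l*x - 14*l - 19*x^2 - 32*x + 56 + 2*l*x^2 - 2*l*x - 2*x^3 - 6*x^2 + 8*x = l*(2*x^2 + 11*x - 21) - 2*x^3 - 25*x^2 - 56*x + 147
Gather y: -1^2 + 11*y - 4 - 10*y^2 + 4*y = -10*y^2 + 15*y - 5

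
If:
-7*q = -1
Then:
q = 1/7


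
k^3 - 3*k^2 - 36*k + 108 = (k - 6)*(k - 3)*(k + 6)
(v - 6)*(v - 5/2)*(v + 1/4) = v^3 - 33*v^2/4 + 103*v/8 + 15/4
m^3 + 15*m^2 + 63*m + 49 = (m + 1)*(m + 7)^2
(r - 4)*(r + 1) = r^2 - 3*r - 4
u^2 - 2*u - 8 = (u - 4)*(u + 2)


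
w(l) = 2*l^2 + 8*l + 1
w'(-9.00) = -28.00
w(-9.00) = 91.00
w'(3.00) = 20.00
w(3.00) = 43.00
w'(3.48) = 21.92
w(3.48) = 53.06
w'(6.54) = 34.16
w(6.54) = 138.86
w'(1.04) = 12.16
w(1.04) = 11.48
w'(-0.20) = 7.20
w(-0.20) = -0.52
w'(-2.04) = -0.16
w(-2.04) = -7.00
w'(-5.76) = -15.04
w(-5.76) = 21.28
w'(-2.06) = -0.24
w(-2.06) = -6.99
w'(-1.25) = 3.00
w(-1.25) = -5.88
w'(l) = 4*l + 8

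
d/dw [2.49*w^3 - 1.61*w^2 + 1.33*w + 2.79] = 7.47*w^2 - 3.22*w + 1.33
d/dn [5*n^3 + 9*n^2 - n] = 15*n^2 + 18*n - 1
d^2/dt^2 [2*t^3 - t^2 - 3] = 12*t - 2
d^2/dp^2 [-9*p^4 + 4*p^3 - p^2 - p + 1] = -108*p^2 + 24*p - 2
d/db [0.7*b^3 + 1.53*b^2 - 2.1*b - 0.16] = 2.1*b^2 + 3.06*b - 2.1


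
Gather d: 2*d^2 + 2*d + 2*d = 2*d^2 + 4*d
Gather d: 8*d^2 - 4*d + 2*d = 8*d^2 - 2*d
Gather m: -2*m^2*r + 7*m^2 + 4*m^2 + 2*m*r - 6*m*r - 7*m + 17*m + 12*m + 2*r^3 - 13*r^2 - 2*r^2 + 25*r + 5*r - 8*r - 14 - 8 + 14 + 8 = m^2*(11 - 2*r) + m*(22 - 4*r) + 2*r^3 - 15*r^2 + 22*r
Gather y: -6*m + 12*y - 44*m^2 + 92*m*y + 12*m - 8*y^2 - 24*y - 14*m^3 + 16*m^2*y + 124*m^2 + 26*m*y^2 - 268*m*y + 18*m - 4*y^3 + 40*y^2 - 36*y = -14*m^3 + 80*m^2 + 24*m - 4*y^3 + y^2*(26*m + 32) + y*(16*m^2 - 176*m - 48)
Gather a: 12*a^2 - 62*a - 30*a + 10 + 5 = 12*a^2 - 92*a + 15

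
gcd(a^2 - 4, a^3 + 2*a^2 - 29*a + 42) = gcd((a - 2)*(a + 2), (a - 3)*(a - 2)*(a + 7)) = a - 2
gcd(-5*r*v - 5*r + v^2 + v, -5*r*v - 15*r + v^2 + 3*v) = 5*r - v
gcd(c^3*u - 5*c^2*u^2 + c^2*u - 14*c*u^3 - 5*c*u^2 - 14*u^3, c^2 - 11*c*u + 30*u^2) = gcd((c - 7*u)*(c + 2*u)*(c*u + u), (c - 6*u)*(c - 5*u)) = 1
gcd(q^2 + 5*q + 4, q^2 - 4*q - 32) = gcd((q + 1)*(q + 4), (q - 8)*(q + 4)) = q + 4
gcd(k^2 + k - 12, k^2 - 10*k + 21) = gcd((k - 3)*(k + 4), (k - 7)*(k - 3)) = k - 3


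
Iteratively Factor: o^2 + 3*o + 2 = (o + 1)*(o + 2)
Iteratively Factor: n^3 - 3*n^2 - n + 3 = (n + 1)*(n^2 - 4*n + 3) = (n - 1)*(n + 1)*(n - 3)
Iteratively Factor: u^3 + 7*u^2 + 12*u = (u + 3)*(u^2 + 4*u) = u*(u + 3)*(u + 4)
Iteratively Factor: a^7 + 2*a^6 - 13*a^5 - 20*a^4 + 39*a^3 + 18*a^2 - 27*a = (a + 3)*(a^6 - a^5 - 10*a^4 + 10*a^3 + 9*a^2 - 9*a) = a*(a + 3)*(a^5 - a^4 - 10*a^3 + 10*a^2 + 9*a - 9) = a*(a + 3)^2*(a^4 - 4*a^3 + 2*a^2 + 4*a - 3) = a*(a - 3)*(a + 3)^2*(a^3 - a^2 - a + 1) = a*(a - 3)*(a + 1)*(a + 3)^2*(a^2 - 2*a + 1) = a*(a - 3)*(a - 1)*(a + 1)*(a + 3)^2*(a - 1)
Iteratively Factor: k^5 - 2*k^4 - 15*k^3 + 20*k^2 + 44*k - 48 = (k - 2)*(k^4 - 15*k^2 - 10*k + 24) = (k - 4)*(k - 2)*(k^3 + 4*k^2 + k - 6) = (k - 4)*(k - 2)*(k + 2)*(k^2 + 2*k - 3) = (k - 4)*(k - 2)*(k + 2)*(k + 3)*(k - 1)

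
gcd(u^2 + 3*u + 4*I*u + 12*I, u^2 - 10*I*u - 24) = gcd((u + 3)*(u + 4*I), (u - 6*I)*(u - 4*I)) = 1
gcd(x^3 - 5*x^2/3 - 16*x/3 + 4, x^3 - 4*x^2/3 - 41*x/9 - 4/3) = x - 3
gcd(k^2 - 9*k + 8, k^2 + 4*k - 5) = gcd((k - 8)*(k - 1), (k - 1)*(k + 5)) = k - 1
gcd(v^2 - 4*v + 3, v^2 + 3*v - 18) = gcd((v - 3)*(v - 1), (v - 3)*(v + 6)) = v - 3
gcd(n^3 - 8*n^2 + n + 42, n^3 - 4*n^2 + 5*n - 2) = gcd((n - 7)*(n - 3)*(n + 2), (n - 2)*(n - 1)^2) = 1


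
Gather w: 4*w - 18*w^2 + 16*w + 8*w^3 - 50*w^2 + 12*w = 8*w^3 - 68*w^2 + 32*w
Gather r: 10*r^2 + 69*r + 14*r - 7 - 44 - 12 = 10*r^2 + 83*r - 63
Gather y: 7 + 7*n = 7*n + 7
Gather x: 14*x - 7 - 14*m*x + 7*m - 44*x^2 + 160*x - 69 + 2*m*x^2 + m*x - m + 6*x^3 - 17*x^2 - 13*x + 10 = 6*m + 6*x^3 + x^2*(2*m - 61) + x*(161 - 13*m) - 66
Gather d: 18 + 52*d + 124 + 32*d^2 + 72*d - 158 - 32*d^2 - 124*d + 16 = 0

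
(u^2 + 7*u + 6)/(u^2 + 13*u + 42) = (u + 1)/(u + 7)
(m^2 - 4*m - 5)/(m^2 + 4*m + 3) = (m - 5)/(m + 3)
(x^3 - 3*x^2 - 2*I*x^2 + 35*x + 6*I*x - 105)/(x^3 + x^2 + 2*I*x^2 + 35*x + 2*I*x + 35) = (x^3 - x^2*(3 + 2*I) + x*(35 + 6*I) - 105)/(x^3 + x^2*(1 + 2*I) + x*(35 + 2*I) + 35)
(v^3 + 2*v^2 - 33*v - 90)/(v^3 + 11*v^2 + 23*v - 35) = (v^2 - 3*v - 18)/(v^2 + 6*v - 7)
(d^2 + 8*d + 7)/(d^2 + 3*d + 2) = (d + 7)/(d + 2)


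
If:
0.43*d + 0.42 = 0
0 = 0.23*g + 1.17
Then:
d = -0.98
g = -5.09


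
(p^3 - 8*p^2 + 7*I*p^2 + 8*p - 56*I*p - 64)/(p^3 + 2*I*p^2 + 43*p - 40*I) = (p - 8)/(p - 5*I)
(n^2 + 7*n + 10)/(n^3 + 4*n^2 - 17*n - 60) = (n + 2)/(n^2 - n - 12)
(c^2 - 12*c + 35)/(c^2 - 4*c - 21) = (c - 5)/(c + 3)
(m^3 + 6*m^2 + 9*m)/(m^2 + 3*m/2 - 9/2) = 2*m*(m + 3)/(2*m - 3)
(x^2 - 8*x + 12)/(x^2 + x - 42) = (x - 2)/(x + 7)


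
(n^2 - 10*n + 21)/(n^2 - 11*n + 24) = (n - 7)/(n - 8)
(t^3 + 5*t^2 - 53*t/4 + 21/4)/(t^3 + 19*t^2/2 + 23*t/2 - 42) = (t - 1/2)/(t + 4)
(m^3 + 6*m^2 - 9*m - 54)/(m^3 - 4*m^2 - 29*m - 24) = (m^2 + 3*m - 18)/(m^2 - 7*m - 8)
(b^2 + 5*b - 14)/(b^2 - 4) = (b + 7)/(b + 2)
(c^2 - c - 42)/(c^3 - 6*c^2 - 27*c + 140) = (c + 6)/(c^2 + c - 20)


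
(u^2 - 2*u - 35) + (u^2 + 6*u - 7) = 2*u^2 + 4*u - 42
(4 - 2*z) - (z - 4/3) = 16/3 - 3*z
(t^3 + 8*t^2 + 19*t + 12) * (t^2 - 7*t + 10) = t^5 + t^4 - 27*t^3 - 41*t^2 + 106*t + 120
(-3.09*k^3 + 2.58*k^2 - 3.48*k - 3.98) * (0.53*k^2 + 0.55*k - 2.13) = -1.6377*k^5 - 0.3321*k^4 + 6.1563*k^3 - 9.5188*k^2 + 5.2234*k + 8.4774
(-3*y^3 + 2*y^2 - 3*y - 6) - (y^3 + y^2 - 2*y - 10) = -4*y^3 + y^2 - y + 4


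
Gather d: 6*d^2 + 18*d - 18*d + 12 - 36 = 6*d^2 - 24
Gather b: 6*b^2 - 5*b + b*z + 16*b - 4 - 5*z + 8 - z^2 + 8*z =6*b^2 + b*(z + 11) - z^2 + 3*z + 4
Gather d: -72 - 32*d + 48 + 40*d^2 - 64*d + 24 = 40*d^2 - 96*d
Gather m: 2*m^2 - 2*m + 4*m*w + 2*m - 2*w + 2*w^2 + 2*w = 2*m^2 + 4*m*w + 2*w^2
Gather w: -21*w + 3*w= -18*w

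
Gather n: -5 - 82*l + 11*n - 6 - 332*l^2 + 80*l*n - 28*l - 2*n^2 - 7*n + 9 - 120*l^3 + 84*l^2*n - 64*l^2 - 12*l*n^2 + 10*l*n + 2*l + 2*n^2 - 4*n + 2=-120*l^3 - 396*l^2 - 12*l*n^2 - 108*l + n*(84*l^2 + 90*l)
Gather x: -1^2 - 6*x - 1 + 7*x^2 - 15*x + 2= 7*x^2 - 21*x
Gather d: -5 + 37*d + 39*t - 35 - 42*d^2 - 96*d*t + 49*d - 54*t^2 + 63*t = -42*d^2 + d*(86 - 96*t) - 54*t^2 + 102*t - 40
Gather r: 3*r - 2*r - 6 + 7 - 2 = r - 1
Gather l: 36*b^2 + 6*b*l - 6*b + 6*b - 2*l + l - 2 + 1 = 36*b^2 + l*(6*b - 1) - 1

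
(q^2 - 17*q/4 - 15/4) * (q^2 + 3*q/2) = q^4 - 11*q^3/4 - 81*q^2/8 - 45*q/8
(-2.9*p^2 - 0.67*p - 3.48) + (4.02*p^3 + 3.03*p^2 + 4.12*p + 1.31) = 4.02*p^3 + 0.13*p^2 + 3.45*p - 2.17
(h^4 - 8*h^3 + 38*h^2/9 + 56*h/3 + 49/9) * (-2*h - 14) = -2*h^5 + 2*h^4 + 932*h^3/9 - 868*h^2/9 - 2450*h/9 - 686/9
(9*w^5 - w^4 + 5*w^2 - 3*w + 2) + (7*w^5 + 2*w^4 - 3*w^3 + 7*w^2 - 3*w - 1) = 16*w^5 + w^4 - 3*w^3 + 12*w^2 - 6*w + 1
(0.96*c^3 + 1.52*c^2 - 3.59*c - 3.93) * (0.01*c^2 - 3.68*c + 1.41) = 0.0096*c^5 - 3.5176*c^4 - 4.2759*c^3 + 15.3151*c^2 + 9.4005*c - 5.5413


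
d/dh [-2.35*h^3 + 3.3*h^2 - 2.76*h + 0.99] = -7.05*h^2 + 6.6*h - 2.76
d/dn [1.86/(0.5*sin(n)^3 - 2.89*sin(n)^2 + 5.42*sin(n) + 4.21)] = (-2.79*sin(n)^2 + 10.7508*sin(n) - 10.0812)*cos(n)/(0.5*sin(n)^3 - 2.89*sin(n)^2 + 5.42*sin(n) + 4.21)^2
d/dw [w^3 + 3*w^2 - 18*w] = 3*w^2 + 6*w - 18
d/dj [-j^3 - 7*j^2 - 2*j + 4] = -3*j^2 - 14*j - 2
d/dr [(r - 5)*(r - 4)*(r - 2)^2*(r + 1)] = 5*r^4 - 48*r^3 + 141*r^2 - 112*r - 36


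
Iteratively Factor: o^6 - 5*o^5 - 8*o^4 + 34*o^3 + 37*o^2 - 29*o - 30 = (o + 2)*(o^5 - 7*o^4 + 6*o^3 + 22*o^2 - 7*o - 15) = (o + 1)*(o + 2)*(o^4 - 8*o^3 + 14*o^2 + 8*o - 15) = (o - 1)*(o + 1)*(o + 2)*(o^3 - 7*o^2 + 7*o + 15) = (o - 5)*(o - 1)*(o + 1)*(o + 2)*(o^2 - 2*o - 3) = (o - 5)*(o - 3)*(o - 1)*(o + 1)*(o + 2)*(o + 1)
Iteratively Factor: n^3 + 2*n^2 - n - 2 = (n + 2)*(n^2 - 1) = (n + 1)*(n + 2)*(n - 1)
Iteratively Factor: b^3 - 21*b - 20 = (b + 1)*(b^2 - b - 20) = (b + 1)*(b + 4)*(b - 5)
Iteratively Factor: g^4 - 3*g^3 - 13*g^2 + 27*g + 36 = (g + 1)*(g^3 - 4*g^2 - 9*g + 36) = (g - 4)*(g + 1)*(g^2 - 9) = (g - 4)*(g - 3)*(g + 1)*(g + 3)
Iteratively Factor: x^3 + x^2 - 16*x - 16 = (x + 4)*(x^2 - 3*x - 4) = (x + 1)*(x + 4)*(x - 4)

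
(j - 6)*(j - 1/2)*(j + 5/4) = j^3 - 21*j^2/4 - 41*j/8 + 15/4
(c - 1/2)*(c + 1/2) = c^2 - 1/4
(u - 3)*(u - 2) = u^2 - 5*u + 6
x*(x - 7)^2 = x^3 - 14*x^2 + 49*x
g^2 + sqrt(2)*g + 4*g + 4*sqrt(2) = (g + 4)*(g + sqrt(2))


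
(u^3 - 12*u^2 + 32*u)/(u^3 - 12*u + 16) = u*(u^2 - 12*u + 32)/(u^3 - 12*u + 16)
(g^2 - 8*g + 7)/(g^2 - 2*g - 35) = (g - 1)/(g + 5)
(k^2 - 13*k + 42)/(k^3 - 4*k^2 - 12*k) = (k - 7)/(k*(k + 2))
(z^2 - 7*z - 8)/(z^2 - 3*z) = (z^2 - 7*z - 8)/(z*(z - 3))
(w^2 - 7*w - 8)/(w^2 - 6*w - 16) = (w + 1)/(w + 2)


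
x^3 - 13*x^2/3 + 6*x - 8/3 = (x - 2)*(x - 4/3)*(x - 1)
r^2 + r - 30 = (r - 5)*(r + 6)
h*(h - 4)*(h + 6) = h^3 + 2*h^2 - 24*h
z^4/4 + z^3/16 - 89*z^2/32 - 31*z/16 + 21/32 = (z/4 + 1/4)*(z - 7/2)*(z - 1/4)*(z + 3)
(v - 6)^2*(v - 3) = v^3 - 15*v^2 + 72*v - 108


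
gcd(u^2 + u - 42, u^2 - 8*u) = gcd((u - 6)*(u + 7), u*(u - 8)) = 1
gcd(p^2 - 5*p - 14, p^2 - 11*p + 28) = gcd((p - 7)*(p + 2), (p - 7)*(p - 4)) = p - 7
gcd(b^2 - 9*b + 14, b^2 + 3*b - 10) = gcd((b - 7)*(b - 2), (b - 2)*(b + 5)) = b - 2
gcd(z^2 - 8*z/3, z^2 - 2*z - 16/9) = z - 8/3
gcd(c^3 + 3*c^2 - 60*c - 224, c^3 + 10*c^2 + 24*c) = c + 4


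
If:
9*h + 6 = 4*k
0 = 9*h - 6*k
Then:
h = -2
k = -3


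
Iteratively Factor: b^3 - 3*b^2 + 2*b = (b - 2)*(b^2 - b) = b*(b - 2)*(b - 1)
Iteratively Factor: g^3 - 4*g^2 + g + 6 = (g + 1)*(g^2 - 5*g + 6) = (g - 3)*(g + 1)*(g - 2)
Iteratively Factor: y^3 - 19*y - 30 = (y - 5)*(y^2 + 5*y + 6) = (y - 5)*(y + 3)*(y + 2)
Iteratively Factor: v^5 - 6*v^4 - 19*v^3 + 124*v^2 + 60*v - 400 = (v + 2)*(v^4 - 8*v^3 - 3*v^2 + 130*v - 200) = (v + 2)*(v + 4)*(v^3 - 12*v^2 + 45*v - 50) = (v - 5)*(v + 2)*(v + 4)*(v^2 - 7*v + 10) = (v - 5)*(v - 2)*(v + 2)*(v + 4)*(v - 5)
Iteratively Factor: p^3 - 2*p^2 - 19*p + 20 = (p - 1)*(p^2 - p - 20) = (p - 1)*(p + 4)*(p - 5)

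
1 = 1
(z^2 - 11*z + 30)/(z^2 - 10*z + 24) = (z - 5)/(z - 4)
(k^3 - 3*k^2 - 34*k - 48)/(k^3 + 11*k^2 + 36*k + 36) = (k - 8)/(k + 6)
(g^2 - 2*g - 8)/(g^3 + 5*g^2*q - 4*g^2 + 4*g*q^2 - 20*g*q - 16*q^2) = (g + 2)/(g^2 + 5*g*q + 4*q^2)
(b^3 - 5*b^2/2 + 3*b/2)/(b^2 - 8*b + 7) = b*(2*b - 3)/(2*(b - 7))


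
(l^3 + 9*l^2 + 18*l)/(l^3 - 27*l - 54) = l*(l + 6)/(l^2 - 3*l - 18)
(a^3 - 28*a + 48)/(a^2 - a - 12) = (a^2 + 4*a - 12)/(a + 3)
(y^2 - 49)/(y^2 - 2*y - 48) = (49 - y^2)/(-y^2 + 2*y + 48)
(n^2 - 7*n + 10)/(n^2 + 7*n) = (n^2 - 7*n + 10)/(n*(n + 7))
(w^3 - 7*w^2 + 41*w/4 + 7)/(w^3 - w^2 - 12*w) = (w^2 - 3*w - 7/4)/(w*(w + 3))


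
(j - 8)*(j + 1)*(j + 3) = j^3 - 4*j^2 - 29*j - 24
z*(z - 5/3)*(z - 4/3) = z^3 - 3*z^2 + 20*z/9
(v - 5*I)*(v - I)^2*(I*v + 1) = I*v^4 + 8*v^3 - 18*I*v^2 - 16*v + 5*I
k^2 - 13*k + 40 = (k - 8)*(k - 5)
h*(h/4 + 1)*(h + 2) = h^3/4 + 3*h^2/2 + 2*h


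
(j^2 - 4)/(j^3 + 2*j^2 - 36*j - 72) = (j - 2)/(j^2 - 36)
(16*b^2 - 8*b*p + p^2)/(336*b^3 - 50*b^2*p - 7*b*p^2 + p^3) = (16*b^2 - 8*b*p + p^2)/(336*b^3 - 50*b^2*p - 7*b*p^2 + p^3)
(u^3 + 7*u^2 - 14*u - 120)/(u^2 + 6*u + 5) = (u^2 + 2*u - 24)/(u + 1)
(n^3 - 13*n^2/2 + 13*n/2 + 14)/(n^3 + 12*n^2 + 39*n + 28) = (n^2 - 15*n/2 + 14)/(n^2 + 11*n + 28)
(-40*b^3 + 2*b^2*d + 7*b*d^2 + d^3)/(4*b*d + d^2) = -10*b^2/d + 3*b + d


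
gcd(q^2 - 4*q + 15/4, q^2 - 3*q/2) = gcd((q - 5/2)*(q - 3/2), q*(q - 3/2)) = q - 3/2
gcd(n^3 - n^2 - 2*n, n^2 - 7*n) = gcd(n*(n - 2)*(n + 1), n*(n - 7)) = n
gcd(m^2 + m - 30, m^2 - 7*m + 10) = m - 5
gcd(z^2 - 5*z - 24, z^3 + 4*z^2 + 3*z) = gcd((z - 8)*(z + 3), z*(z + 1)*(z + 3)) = z + 3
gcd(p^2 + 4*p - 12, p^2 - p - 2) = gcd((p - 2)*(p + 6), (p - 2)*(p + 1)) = p - 2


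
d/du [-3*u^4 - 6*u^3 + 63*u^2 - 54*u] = -12*u^3 - 18*u^2 + 126*u - 54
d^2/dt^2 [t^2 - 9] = 2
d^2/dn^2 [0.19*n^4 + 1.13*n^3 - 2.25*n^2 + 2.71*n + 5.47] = 2.28*n^2 + 6.78*n - 4.5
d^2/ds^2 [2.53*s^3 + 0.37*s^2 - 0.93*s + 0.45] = 15.18*s + 0.74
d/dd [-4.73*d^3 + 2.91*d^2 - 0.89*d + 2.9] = -14.19*d^2 + 5.82*d - 0.89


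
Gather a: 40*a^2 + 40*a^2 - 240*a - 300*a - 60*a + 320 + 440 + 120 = 80*a^2 - 600*a + 880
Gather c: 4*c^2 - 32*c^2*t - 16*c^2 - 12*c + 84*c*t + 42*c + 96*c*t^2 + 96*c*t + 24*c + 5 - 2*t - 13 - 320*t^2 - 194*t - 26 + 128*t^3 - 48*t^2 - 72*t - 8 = c^2*(-32*t - 12) + c*(96*t^2 + 180*t + 54) + 128*t^3 - 368*t^2 - 268*t - 42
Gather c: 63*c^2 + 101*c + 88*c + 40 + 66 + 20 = 63*c^2 + 189*c + 126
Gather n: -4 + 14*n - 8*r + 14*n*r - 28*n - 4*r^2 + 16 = n*(14*r - 14) - 4*r^2 - 8*r + 12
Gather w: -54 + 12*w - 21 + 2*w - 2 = 14*w - 77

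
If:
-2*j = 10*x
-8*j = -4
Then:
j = 1/2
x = -1/10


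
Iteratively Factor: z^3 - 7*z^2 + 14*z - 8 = (z - 1)*(z^2 - 6*z + 8) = (z - 2)*(z - 1)*(z - 4)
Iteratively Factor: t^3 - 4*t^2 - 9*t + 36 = (t - 3)*(t^2 - t - 12) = (t - 3)*(t + 3)*(t - 4)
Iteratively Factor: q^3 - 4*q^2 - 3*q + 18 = (q - 3)*(q^2 - q - 6) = (q - 3)*(q + 2)*(q - 3)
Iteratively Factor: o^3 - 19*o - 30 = (o + 2)*(o^2 - 2*o - 15) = (o + 2)*(o + 3)*(o - 5)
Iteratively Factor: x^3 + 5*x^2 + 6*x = (x)*(x^2 + 5*x + 6) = x*(x + 2)*(x + 3)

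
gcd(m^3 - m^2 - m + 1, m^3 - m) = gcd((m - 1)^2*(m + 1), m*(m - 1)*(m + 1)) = m^2 - 1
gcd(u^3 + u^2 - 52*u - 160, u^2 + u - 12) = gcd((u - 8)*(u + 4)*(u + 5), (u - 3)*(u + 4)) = u + 4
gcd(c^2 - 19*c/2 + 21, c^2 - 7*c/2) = c - 7/2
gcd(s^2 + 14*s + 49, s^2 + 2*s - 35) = s + 7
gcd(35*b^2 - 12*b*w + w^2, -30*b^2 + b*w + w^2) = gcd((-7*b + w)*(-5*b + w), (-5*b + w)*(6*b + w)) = -5*b + w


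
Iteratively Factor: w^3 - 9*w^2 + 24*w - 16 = (w - 4)*(w^2 - 5*w + 4) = (w - 4)^2*(w - 1)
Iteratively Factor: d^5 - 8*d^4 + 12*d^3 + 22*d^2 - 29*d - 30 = (d - 2)*(d^4 - 6*d^3 + 22*d + 15) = (d - 3)*(d - 2)*(d^3 - 3*d^2 - 9*d - 5) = (d - 5)*(d - 3)*(d - 2)*(d^2 + 2*d + 1) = (d - 5)*(d - 3)*(d - 2)*(d + 1)*(d + 1)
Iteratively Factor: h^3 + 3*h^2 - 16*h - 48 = (h + 4)*(h^2 - h - 12) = (h + 3)*(h + 4)*(h - 4)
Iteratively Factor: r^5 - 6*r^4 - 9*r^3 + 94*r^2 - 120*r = (r - 3)*(r^4 - 3*r^3 - 18*r^2 + 40*r) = (r - 3)*(r - 2)*(r^3 - r^2 - 20*r) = r*(r - 3)*(r - 2)*(r^2 - r - 20) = r*(r - 3)*(r - 2)*(r + 4)*(r - 5)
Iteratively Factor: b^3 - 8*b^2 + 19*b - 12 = (b - 3)*(b^2 - 5*b + 4) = (b - 3)*(b - 1)*(b - 4)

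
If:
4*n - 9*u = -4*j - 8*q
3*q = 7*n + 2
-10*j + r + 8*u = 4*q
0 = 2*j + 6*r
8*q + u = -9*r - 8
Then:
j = -540/587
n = -451/587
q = -661/587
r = 180/587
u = -1028/587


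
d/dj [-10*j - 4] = -10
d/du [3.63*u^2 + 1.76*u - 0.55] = 7.26*u + 1.76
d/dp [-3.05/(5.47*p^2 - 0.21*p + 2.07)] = (33.367*p - 0.6405)/(5.47*p^2 - 0.21*p + 2.07)^2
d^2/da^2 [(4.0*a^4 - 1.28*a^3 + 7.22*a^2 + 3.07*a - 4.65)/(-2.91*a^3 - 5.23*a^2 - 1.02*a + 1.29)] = (2.27373675443232e-13*a^7 - 356.318372*a^6 - 396.902178000001*a^5 + 515.374001999999*a^4 + 784.32745*a^3 + 325.415826*a^2 + 142.075224*a + 40.311414)/(24.642171*a^9 + 132.864489*a^8 + 264.703203*a^7 + 203.426236*a^6 - 25.014816*a^5 - 112.505715*a^4 - 25.701003*a^3 + 22.083381*a^2 + 5.092146*a - 2.146689)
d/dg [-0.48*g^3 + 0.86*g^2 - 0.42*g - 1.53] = -1.44*g^2 + 1.72*g - 0.42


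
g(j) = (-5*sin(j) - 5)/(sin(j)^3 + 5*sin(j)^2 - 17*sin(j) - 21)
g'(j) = (-5*sin(j) - 5)*(-3*sin(j)^2*cos(j) - 10*sin(j)*cos(j) + 17*cos(j))/(sin(j)^3 + 5*sin(j)^2 - 17*sin(j) - 21)^2 - 5*cos(j)/(sin(j)^3 + 5*sin(j)^2 - 17*sin(j) - 21) = 10*(sin(j) + 2)*cos(j)/((sin(j) - 3)^2*(sin(j) + 7)^2)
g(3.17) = 0.24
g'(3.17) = -0.04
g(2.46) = 0.28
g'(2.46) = -0.06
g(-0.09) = 0.23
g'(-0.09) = 0.04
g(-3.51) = 0.26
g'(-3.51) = -0.06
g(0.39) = 0.26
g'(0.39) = 0.06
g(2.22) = 0.29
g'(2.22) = -0.06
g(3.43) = 0.23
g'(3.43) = -0.03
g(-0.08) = 0.23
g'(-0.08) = 0.04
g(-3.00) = 0.23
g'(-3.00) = -0.04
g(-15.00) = 0.22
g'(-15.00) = -0.02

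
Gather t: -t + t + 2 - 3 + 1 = 0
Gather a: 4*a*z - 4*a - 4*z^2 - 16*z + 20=a*(4*z - 4) - 4*z^2 - 16*z + 20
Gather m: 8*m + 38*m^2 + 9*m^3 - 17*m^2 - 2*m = 9*m^3 + 21*m^2 + 6*m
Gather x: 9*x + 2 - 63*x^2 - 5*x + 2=-63*x^2 + 4*x + 4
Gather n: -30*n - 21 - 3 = -30*n - 24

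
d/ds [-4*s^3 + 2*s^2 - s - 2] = -12*s^2 + 4*s - 1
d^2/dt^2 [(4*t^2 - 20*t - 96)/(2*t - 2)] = -112/(t^3 - 3*t^2 + 3*t - 1)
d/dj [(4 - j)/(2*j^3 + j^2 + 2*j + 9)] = (-2*j^3 - j^2 - 2*j + 2*(j - 4)*(3*j^2 + j + 1) - 9)/(2*j^3 + j^2 + 2*j + 9)^2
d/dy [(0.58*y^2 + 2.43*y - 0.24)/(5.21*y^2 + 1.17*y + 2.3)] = (-11.9817*y^2 + 5.1688*y + 5.8698)/(27.1441*y^4 + 12.1914*y^3 + 25.3349*y^2 + 5.382*y + 5.29)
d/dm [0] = 0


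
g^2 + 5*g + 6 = (g + 2)*(g + 3)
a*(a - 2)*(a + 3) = a^3 + a^2 - 6*a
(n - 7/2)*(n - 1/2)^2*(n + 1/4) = n^4 - 17*n^3/4 + 21*n^2/8 + n/16 - 7/32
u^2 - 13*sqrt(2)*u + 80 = (u - 8*sqrt(2))*(u - 5*sqrt(2))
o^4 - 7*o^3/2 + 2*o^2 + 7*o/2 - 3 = (o - 2)*(o - 3/2)*(o - 1)*(o + 1)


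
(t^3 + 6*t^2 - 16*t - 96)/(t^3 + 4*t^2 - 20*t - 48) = (t + 4)/(t + 2)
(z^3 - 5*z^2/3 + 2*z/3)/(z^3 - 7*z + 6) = z*(3*z - 2)/(3*(z^2 + z - 6))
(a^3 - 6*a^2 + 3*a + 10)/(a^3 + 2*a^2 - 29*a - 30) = (a - 2)/(a + 6)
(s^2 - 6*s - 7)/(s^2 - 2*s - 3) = (s - 7)/(s - 3)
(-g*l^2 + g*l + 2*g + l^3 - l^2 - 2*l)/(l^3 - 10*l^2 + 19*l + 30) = (-g*l + 2*g + l^2 - 2*l)/(l^2 - 11*l + 30)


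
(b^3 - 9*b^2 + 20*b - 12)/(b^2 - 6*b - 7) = (-b^3 + 9*b^2 - 20*b + 12)/(-b^2 + 6*b + 7)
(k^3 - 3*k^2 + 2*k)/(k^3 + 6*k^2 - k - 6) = k*(k - 2)/(k^2 + 7*k + 6)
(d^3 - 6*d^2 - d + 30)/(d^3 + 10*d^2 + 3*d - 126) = (d^2 - 3*d - 10)/(d^2 + 13*d + 42)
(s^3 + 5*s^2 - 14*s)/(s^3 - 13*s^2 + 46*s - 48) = s*(s + 7)/(s^2 - 11*s + 24)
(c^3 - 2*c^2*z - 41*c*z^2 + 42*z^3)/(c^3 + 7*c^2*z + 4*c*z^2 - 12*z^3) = (c - 7*z)/(c + 2*z)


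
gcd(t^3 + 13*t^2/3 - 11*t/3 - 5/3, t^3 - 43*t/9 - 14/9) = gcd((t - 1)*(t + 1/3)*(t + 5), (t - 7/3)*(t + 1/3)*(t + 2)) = t + 1/3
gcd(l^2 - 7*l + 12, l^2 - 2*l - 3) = l - 3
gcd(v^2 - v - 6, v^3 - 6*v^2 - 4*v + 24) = v + 2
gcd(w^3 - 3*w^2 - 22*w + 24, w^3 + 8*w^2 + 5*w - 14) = w - 1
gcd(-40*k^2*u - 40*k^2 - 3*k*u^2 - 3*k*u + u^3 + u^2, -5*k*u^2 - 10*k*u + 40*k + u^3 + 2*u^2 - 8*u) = 1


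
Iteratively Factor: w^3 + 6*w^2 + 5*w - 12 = (w + 4)*(w^2 + 2*w - 3) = (w - 1)*(w + 4)*(w + 3)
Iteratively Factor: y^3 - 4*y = (y - 2)*(y^2 + 2*y) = y*(y - 2)*(y + 2)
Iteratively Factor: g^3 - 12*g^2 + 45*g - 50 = (g - 5)*(g^2 - 7*g + 10) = (g - 5)*(g - 2)*(g - 5)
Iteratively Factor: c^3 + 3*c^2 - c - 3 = (c - 1)*(c^2 + 4*c + 3) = (c - 1)*(c + 3)*(c + 1)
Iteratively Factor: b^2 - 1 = (b + 1)*(b - 1)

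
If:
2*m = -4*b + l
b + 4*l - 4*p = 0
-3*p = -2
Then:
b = 8/51 - 8*m/17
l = 2*m/17 + 32/51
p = 2/3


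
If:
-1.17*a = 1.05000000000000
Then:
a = -0.90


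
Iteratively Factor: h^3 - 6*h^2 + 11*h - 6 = (h - 3)*(h^2 - 3*h + 2) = (h - 3)*(h - 2)*(h - 1)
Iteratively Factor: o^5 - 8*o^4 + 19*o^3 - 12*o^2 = (o)*(o^4 - 8*o^3 + 19*o^2 - 12*o) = o*(o - 4)*(o^3 - 4*o^2 + 3*o) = o*(o - 4)*(o - 3)*(o^2 - o) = o^2*(o - 4)*(o - 3)*(o - 1)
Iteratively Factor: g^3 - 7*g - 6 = (g - 3)*(g^2 + 3*g + 2) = (g - 3)*(g + 1)*(g + 2)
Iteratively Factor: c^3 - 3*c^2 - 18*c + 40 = (c - 2)*(c^2 - c - 20) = (c - 2)*(c + 4)*(c - 5)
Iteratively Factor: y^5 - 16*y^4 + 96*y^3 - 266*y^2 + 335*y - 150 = (y - 2)*(y^4 - 14*y^3 + 68*y^2 - 130*y + 75) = (y - 5)*(y - 2)*(y^3 - 9*y^2 + 23*y - 15) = (y - 5)*(y - 3)*(y - 2)*(y^2 - 6*y + 5) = (y - 5)*(y - 3)*(y - 2)*(y - 1)*(y - 5)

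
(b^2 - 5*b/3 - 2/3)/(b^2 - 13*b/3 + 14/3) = (3*b + 1)/(3*b - 7)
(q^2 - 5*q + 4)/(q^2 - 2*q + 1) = (q - 4)/(q - 1)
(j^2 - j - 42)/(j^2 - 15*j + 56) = (j + 6)/(j - 8)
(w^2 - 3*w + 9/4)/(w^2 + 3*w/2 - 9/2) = (w - 3/2)/(w + 3)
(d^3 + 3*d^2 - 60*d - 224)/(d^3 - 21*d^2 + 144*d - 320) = (d^2 + 11*d + 28)/(d^2 - 13*d + 40)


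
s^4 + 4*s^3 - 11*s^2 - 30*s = s*(s - 3)*(s + 2)*(s + 5)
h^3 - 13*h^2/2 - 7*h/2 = h*(h - 7)*(h + 1/2)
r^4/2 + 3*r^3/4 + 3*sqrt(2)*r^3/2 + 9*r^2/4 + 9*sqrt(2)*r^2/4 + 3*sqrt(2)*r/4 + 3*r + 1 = (r/2 + sqrt(2)/2)*(r + 1/2)*(r + 1)*(r + 2*sqrt(2))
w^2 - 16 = (w - 4)*(w + 4)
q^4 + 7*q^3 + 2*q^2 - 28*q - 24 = (q - 2)*(q + 1)*(q + 2)*(q + 6)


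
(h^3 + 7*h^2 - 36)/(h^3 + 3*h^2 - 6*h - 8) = (h^2 + 9*h + 18)/(h^2 + 5*h + 4)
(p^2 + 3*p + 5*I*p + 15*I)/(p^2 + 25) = (p + 3)/(p - 5*I)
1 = 1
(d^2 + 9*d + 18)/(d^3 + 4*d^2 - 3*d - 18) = (d + 6)/(d^2 + d - 6)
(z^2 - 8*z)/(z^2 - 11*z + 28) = z*(z - 8)/(z^2 - 11*z + 28)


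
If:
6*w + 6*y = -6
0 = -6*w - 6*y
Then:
No Solution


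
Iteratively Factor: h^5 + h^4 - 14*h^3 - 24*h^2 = (h - 4)*(h^4 + 5*h^3 + 6*h^2) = h*(h - 4)*(h^3 + 5*h^2 + 6*h) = h^2*(h - 4)*(h^2 + 5*h + 6) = h^2*(h - 4)*(h + 2)*(h + 3)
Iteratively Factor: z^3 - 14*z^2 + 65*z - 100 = (z - 5)*(z^2 - 9*z + 20) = (z - 5)^2*(z - 4)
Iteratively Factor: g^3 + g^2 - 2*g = (g + 2)*(g^2 - g) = g*(g + 2)*(g - 1)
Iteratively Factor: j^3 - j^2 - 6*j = (j - 3)*(j^2 + 2*j) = (j - 3)*(j + 2)*(j)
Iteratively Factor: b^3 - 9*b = (b + 3)*(b^2 - 3*b) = b*(b + 3)*(b - 3)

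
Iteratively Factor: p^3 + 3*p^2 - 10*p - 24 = (p + 2)*(p^2 + p - 12) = (p + 2)*(p + 4)*(p - 3)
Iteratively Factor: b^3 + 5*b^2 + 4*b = (b)*(b^2 + 5*b + 4) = b*(b + 1)*(b + 4)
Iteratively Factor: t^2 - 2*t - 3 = (t + 1)*(t - 3)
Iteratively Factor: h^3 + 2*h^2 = (h)*(h^2 + 2*h) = h*(h + 2)*(h)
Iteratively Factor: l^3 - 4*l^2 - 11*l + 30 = (l - 2)*(l^2 - 2*l - 15) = (l - 5)*(l - 2)*(l + 3)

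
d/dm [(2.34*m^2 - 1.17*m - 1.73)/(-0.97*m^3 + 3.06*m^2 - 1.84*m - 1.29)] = (2.2698*m^4 - 2.2698*m^3 - 5.7597*m^2 + 4.5504*m - 1.6739)/(0.9409*m^6 - 5.9364*m^5 + 12.9332*m^4 - 8.7582*m^3 - 4.5092*m^2 + 4.7472*m + 1.6641)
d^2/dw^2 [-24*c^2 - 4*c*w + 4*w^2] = 8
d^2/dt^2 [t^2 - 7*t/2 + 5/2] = 2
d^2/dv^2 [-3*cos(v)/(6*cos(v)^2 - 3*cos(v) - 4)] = (-54*(1 - cos(v)^2)^2 - 108*cos(v)^5 - 216*cos(v)^3 - 72*cos(v)^2 + 384*cos(v) - 18)/(-6*cos(v)^2 + 3*cos(v) + 4)^3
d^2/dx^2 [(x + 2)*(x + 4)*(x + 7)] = 6*x + 26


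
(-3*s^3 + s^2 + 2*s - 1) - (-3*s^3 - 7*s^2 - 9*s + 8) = 8*s^2 + 11*s - 9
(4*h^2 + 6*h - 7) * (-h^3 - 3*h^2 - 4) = -4*h^5 - 18*h^4 - 11*h^3 + 5*h^2 - 24*h + 28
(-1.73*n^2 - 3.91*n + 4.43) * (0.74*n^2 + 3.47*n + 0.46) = -1.2802*n^4 - 8.8965*n^3 - 11.0853*n^2 + 13.5735*n + 2.0378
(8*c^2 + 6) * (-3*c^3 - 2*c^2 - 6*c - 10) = -24*c^5 - 16*c^4 - 66*c^3 - 92*c^2 - 36*c - 60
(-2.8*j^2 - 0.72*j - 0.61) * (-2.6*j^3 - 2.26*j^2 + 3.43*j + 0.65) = 7.28*j^5 + 8.2*j^4 - 6.3908*j^3 - 2.911*j^2 - 2.5603*j - 0.3965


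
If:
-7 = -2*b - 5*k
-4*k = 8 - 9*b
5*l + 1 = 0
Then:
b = 68/53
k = 47/53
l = -1/5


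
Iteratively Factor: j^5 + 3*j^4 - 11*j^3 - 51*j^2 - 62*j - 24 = (j + 1)*(j^4 + 2*j^3 - 13*j^2 - 38*j - 24) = (j + 1)^2*(j^3 + j^2 - 14*j - 24) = (j + 1)^2*(j + 2)*(j^2 - j - 12) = (j + 1)^2*(j + 2)*(j + 3)*(j - 4)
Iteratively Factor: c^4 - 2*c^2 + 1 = (c + 1)*(c^3 - c^2 - c + 1) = (c - 1)*(c + 1)*(c^2 - 1) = (c - 1)^2*(c + 1)*(c + 1)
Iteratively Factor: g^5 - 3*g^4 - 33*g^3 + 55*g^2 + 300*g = (g - 5)*(g^4 + 2*g^3 - 23*g^2 - 60*g) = (g - 5)^2*(g^3 + 7*g^2 + 12*g) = (g - 5)^2*(g + 3)*(g^2 + 4*g) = (g - 5)^2*(g + 3)*(g + 4)*(g)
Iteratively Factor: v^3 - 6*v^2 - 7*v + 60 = (v - 4)*(v^2 - 2*v - 15) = (v - 4)*(v + 3)*(v - 5)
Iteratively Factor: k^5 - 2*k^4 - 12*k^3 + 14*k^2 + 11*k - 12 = (k - 4)*(k^4 + 2*k^3 - 4*k^2 - 2*k + 3) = (k - 4)*(k + 3)*(k^3 - k^2 - k + 1) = (k - 4)*(k - 1)*(k + 3)*(k^2 - 1) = (k - 4)*(k - 1)*(k + 1)*(k + 3)*(k - 1)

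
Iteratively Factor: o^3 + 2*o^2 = (o)*(o^2 + 2*o) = o*(o + 2)*(o)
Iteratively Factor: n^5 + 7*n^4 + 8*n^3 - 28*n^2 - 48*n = (n)*(n^4 + 7*n^3 + 8*n^2 - 28*n - 48) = n*(n + 4)*(n^3 + 3*n^2 - 4*n - 12) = n*(n + 3)*(n + 4)*(n^2 - 4) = n*(n - 2)*(n + 3)*(n + 4)*(n + 2)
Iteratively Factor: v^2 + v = (v + 1)*(v)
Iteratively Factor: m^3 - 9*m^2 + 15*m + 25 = (m + 1)*(m^2 - 10*m + 25) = (m - 5)*(m + 1)*(m - 5)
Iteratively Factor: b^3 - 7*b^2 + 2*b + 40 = (b - 4)*(b^2 - 3*b - 10) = (b - 4)*(b + 2)*(b - 5)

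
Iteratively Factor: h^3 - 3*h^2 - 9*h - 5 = (h - 5)*(h^2 + 2*h + 1) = (h - 5)*(h + 1)*(h + 1)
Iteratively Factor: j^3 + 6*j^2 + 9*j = (j + 3)*(j^2 + 3*j) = j*(j + 3)*(j + 3)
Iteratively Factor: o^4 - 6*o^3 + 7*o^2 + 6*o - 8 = (o - 2)*(o^3 - 4*o^2 - o + 4) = (o - 2)*(o + 1)*(o^2 - 5*o + 4) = (o - 2)*(o - 1)*(o + 1)*(o - 4)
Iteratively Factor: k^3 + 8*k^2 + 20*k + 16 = (k + 2)*(k^2 + 6*k + 8) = (k + 2)^2*(k + 4)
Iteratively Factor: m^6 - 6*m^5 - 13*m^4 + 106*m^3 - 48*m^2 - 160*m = (m - 4)*(m^5 - 2*m^4 - 21*m^3 + 22*m^2 + 40*m) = (m - 4)*(m + 1)*(m^4 - 3*m^3 - 18*m^2 + 40*m) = (m - 4)*(m + 1)*(m + 4)*(m^3 - 7*m^2 + 10*m) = (m - 5)*(m - 4)*(m + 1)*(m + 4)*(m^2 - 2*m) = m*(m - 5)*(m - 4)*(m + 1)*(m + 4)*(m - 2)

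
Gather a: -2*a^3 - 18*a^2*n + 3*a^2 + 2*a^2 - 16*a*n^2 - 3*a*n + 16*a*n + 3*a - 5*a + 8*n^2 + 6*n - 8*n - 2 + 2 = -2*a^3 + a^2*(5 - 18*n) + a*(-16*n^2 + 13*n - 2) + 8*n^2 - 2*n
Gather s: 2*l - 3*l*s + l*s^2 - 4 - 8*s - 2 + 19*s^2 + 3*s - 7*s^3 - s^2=2*l - 7*s^3 + s^2*(l + 18) + s*(-3*l - 5) - 6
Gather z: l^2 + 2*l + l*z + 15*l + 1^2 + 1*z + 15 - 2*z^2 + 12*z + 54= l^2 + 17*l - 2*z^2 + z*(l + 13) + 70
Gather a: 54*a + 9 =54*a + 9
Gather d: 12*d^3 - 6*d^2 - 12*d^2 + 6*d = 12*d^3 - 18*d^2 + 6*d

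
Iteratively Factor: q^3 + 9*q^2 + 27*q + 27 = (q + 3)*(q^2 + 6*q + 9) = (q + 3)^2*(q + 3)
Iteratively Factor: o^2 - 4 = (o + 2)*(o - 2)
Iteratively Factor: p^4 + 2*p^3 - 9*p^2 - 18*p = (p)*(p^3 + 2*p^2 - 9*p - 18) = p*(p + 2)*(p^2 - 9) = p*(p + 2)*(p + 3)*(p - 3)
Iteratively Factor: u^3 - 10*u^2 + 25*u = (u)*(u^2 - 10*u + 25) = u*(u - 5)*(u - 5)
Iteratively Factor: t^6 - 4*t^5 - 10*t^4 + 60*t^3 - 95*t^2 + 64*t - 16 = (t - 1)*(t^5 - 3*t^4 - 13*t^3 + 47*t^2 - 48*t + 16) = (t - 1)^2*(t^4 - 2*t^3 - 15*t^2 + 32*t - 16) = (t - 1)^3*(t^3 - t^2 - 16*t + 16) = (t - 4)*(t - 1)^3*(t^2 + 3*t - 4) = (t - 4)*(t - 1)^3*(t + 4)*(t - 1)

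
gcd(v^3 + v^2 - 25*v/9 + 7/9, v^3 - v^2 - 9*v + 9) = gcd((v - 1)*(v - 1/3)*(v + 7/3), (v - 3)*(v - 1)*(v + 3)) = v - 1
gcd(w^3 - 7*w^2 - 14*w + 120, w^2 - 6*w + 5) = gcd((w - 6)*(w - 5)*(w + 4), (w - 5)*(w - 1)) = w - 5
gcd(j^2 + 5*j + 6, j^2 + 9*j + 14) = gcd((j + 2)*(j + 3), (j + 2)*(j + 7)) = j + 2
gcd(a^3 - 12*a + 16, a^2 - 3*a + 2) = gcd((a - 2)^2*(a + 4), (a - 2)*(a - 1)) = a - 2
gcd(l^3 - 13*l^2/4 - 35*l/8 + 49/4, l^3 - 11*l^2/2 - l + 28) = l^2 - 3*l/2 - 7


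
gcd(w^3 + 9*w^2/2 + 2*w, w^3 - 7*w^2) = w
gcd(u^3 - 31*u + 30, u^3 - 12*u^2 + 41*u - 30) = u^2 - 6*u + 5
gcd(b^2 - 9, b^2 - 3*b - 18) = b + 3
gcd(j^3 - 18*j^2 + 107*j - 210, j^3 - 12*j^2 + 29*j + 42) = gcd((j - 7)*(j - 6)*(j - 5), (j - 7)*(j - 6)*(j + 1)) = j^2 - 13*j + 42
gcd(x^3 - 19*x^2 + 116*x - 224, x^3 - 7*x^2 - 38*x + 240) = x - 8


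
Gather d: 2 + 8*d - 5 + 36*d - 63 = 44*d - 66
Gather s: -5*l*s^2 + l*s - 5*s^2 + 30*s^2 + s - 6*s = s^2*(25 - 5*l) + s*(l - 5)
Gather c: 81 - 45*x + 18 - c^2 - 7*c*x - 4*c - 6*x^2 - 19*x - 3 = -c^2 + c*(-7*x - 4) - 6*x^2 - 64*x + 96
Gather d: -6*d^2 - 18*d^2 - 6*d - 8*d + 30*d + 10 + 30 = -24*d^2 + 16*d + 40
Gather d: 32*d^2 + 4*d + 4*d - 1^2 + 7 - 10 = 32*d^2 + 8*d - 4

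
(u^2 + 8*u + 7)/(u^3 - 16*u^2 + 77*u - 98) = (u^2 + 8*u + 7)/(u^3 - 16*u^2 + 77*u - 98)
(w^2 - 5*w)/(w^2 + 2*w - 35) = w/(w + 7)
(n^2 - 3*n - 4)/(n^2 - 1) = (n - 4)/(n - 1)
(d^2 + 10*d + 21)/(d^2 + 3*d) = (d + 7)/d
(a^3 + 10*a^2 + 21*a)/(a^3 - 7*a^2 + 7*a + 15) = a*(a^2 + 10*a + 21)/(a^3 - 7*a^2 + 7*a + 15)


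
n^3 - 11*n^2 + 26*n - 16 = (n - 8)*(n - 2)*(n - 1)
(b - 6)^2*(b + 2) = b^3 - 10*b^2 + 12*b + 72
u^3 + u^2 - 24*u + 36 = (u - 3)*(u - 2)*(u + 6)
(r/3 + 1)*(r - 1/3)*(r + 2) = r^3/3 + 14*r^2/9 + 13*r/9 - 2/3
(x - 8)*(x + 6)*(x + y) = x^3 + x^2*y - 2*x^2 - 2*x*y - 48*x - 48*y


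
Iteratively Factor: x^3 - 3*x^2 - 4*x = (x - 4)*(x^2 + x) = x*(x - 4)*(x + 1)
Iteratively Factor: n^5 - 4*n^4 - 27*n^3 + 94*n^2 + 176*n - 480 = (n - 2)*(n^4 - 2*n^3 - 31*n^2 + 32*n + 240) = (n - 4)*(n - 2)*(n^3 + 2*n^2 - 23*n - 60) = (n - 4)*(n - 2)*(n + 4)*(n^2 - 2*n - 15) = (n - 5)*(n - 4)*(n - 2)*(n + 4)*(n + 3)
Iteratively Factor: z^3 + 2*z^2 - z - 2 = (z + 2)*(z^2 - 1) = (z + 1)*(z + 2)*(z - 1)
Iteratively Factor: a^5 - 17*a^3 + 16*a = (a - 1)*(a^4 + a^3 - 16*a^2 - 16*a) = a*(a - 1)*(a^3 + a^2 - 16*a - 16) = a*(a - 1)*(a + 4)*(a^2 - 3*a - 4) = a*(a - 4)*(a - 1)*(a + 4)*(a + 1)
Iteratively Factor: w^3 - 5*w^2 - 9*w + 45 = (w - 3)*(w^2 - 2*w - 15) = (w - 5)*(w - 3)*(w + 3)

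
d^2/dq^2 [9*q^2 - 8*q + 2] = 18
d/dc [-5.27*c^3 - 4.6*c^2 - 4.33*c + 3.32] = -15.81*c^2 - 9.2*c - 4.33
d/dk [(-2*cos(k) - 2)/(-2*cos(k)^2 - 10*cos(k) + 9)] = 2*(4*cos(k) + cos(2*k) + 20)*sin(k)/(10*cos(k) + cos(2*k) - 8)^2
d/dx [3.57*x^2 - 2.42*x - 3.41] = 7.14*x - 2.42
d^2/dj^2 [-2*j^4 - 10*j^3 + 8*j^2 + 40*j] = -24*j^2 - 60*j + 16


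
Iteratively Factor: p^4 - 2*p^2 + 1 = (p + 1)*(p^3 - p^2 - p + 1) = (p - 1)*(p + 1)*(p^2 - 1) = (p - 1)*(p + 1)^2*(p - 1)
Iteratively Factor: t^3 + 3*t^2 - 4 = (t + 2)*(t^2 + t - 2) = (t - 1)*(t + 2)*(t + 2)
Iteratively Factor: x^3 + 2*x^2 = (x)*(x^2 + 2*x) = x^2*(x + 2)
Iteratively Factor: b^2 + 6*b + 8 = (b + 2)*(b + 4)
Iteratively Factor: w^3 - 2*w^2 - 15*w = (w + 3)*(w^2 - 5*w) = (w - 5)*(w + 3)*(w)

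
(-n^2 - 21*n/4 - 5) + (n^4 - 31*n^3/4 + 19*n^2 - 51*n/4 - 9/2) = n^4 - 31*n^3/4 + 18*n^2 - 18*n - 19/2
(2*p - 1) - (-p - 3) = 3*p + 2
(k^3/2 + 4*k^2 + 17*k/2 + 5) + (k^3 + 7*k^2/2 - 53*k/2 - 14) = 3*k^3/2 + 15*k^2/2 - 18*k - 9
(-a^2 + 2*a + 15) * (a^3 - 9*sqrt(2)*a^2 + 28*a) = -a^5 + 2*a^4 + 9*sqrt(2)*a^4 - 18*sqrt(2)*a^3 - 13*a^3 - 135*sqrt(2)*a^2 + 56*a^2 + 420*a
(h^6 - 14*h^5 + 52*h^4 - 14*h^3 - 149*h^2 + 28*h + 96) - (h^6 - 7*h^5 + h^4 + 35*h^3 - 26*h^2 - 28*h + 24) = -7*h^5 + 51*h^4 - 49*h^3 - 123*h^2 + 56*h + 72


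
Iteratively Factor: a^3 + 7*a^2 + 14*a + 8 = (a + 1)*(a^2 + 6*a + 8) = (a + 1)*(a + 4)*(a + 2)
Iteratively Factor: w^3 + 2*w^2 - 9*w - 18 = (w - 3)*(w^2 + 5*w + 6) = (w - 3)*(w + 3)*(w + 2)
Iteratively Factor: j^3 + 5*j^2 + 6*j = (j)*(j^2 + 5*j + 6) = j*(j + 3)*(j + 2)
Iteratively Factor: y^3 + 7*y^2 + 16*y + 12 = (y + 2)*(y^2 + 5*y + 6) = (y + 2)^2*(y + 3)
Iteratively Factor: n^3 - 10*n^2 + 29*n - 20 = (n - 5)*(n^2 - 5*n + 4) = (n - 5)*(n - 4)*(n - 1)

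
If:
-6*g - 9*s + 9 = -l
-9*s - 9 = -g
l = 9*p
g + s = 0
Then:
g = 9/10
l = -117/10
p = -13/10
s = -9/10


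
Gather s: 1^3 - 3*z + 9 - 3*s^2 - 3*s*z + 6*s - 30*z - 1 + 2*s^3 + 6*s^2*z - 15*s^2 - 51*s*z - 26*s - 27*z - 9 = 2*s^3 + s^2*(6*z - 18) + s*(-54*z - 20) - 60*z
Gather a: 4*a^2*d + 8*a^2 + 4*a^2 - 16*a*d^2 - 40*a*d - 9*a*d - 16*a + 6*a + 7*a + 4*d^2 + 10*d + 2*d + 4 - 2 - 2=a^2*(4*d + 12) + a*(-16*d^2 - 49*d - 3) + 4*d^2 + 12*d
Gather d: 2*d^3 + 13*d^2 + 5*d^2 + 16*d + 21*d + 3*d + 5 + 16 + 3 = 2*d^3 + 18*d^2 + 40*d + 24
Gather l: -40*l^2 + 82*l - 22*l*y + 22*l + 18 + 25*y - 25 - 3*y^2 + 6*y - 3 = -40*l^2 + l*(104 - 22*y) - 3*y^2 + 31*y - 10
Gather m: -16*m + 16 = 16 - 16*m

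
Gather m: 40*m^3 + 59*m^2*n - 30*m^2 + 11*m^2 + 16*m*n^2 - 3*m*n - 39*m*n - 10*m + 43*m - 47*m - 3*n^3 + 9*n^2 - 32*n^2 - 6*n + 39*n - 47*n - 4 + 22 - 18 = 40*m^3 + m^2*(59*n - 19) + m*(16*n^2 - 42*n - 14) - 3*n^3 - 23*n^2 - 14*n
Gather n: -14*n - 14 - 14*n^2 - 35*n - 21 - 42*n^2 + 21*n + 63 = -56*n^2 - 28*n + 28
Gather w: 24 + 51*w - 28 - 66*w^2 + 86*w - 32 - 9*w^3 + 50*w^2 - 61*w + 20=-9*w^3 - 16*w^2 + 76*w - 16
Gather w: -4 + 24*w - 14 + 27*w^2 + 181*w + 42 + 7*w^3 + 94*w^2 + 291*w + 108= 7*w^3 + 121*w^2 + 496*w + 132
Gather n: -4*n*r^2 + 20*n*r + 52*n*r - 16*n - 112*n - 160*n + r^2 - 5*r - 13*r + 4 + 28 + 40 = n*(-4*r^2 + 72*r - 288) + r^2 - 18*r + 72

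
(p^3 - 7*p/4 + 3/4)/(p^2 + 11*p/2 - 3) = (2*p^2 + p - 3)/(2*(p + 6))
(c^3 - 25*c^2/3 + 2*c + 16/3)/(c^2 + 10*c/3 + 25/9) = 3*(3*c^3 - 25*c^2 + 6*c + 16)/(9*c^2 + 30*c + 25)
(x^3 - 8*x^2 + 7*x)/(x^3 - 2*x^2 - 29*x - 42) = x*(x - 1)/(x^2 + 5*x + 6)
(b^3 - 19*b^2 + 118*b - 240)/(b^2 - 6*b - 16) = (b^2 - 11*b + 30)/(b + 2)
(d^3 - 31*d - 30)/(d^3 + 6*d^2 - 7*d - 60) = (d^2 - 5*d - 6)/(d^2 + d - 12)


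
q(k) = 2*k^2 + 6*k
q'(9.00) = 42.00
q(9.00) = 216.00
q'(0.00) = 6.00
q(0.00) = 0.00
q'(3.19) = 18.76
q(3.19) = 39.49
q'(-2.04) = -2.16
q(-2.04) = -3.92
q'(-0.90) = 2.40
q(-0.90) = -3.78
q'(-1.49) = 0.04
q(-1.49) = -4.50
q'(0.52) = 8.08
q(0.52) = 3.66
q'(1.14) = 10.56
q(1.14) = 9.44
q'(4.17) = 22.68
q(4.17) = 59.80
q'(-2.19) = -2.76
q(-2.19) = -3.55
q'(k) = 4*k + 6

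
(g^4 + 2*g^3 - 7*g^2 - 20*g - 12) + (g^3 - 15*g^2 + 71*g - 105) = g^4 + 3*g^3 - 22*g^2 + 51*g - 117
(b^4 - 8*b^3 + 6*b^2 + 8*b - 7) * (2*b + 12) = 2*b^5 - 4*b^4 - 84*b^3 + 88*b^2 + 82*b - 84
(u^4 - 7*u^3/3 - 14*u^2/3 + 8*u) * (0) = 0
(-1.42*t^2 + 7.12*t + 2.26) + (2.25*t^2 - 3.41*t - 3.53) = 0.83*t^2 + 3.71*t - 1.27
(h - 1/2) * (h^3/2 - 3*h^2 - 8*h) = h^4/2 - 13*h^3/4 - 13*h^2/2 + 4*h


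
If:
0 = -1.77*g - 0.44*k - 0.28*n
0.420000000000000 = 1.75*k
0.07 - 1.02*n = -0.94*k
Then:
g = -0.11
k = 0.24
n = 0.29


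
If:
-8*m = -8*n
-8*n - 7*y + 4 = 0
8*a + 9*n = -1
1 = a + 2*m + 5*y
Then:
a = -143/271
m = 97/271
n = 97/271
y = 44/271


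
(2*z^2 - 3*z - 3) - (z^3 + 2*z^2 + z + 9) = -z^3 - 4*z - 12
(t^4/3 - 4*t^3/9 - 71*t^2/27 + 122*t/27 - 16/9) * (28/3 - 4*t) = -4*t^5/3 + 44*t^4/9 + 172*t^3/27 - 3452*t^2/81 + 3992*t/81 - 448/27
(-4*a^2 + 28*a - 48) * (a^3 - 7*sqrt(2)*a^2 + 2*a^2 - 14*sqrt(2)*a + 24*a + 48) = -4*a^5 + 20*a^4 + 28*sqrt(2)*a^4 - 140*sqrt(2)*a^3 - 88*a^3 - 56*sqrt(2)*a^2 + 384*a^2 + 192*a + 672*sqrt(2)*a - 2304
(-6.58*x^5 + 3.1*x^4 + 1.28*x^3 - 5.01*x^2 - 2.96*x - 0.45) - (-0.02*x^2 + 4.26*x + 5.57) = -6.58*x^5 + 3.1*x^4 + 1.28*x^3 - 4.99*x^2 - 7.22*x - 6.02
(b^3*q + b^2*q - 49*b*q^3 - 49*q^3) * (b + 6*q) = b^4*q + 6*b^3*q^2 + b^3*q - 49*b^2*q^3 + 6*b^2*q^2 - 294*b*q^4 - 49*b*q^3 - 294*q^4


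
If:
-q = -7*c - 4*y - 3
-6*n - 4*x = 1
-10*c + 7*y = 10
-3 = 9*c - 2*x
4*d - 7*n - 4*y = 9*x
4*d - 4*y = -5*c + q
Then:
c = 142/495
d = 9049/1980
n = -223/110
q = 6119/495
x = 307/110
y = 182/99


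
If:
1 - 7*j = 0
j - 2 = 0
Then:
No Solution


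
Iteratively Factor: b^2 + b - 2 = (b - 1)*(b + 2)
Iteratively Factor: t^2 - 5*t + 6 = (t - 2)*(t - 3)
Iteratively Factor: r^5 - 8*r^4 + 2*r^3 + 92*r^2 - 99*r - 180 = (r - 4)*(r^4 - 4*r^3 - 14*r^2 + 36*r + 45) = (r - 5)*(r - 4)*(r^3 + r^2 - 9*r - 9) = (r - 5)*(r - 4)*(r + 1)*(r^2 - 9) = (r - 5)*(r - 4)*(r - 3)*(r + 1)*(r + 3)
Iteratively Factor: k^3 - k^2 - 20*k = (k + 4)*(k^2 - 5*k) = (k - 5)*(k + 4)*(k)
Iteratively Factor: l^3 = (l)*(l^2) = l^2*(l)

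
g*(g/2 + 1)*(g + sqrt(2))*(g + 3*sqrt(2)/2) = g^4/2 + g^3 + 5*sqrt(2)*g^3/4 + 3*g^2/2 + 5*sqrt(2)*g^2/2 + 3*g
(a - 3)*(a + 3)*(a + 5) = a^3 + 5*a^2 - 9*a - 45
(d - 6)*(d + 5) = d^2 - d - 30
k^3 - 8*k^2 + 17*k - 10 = (k - 5)*(k - 2)*(k - 1)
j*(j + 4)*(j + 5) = j^3 + 9*j^2 + 20*j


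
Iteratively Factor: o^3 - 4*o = (o + 2)*(o^2 - 2*o) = (o - 2)*(o + 2)*(o)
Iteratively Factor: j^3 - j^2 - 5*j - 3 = (j + 1)*(j^2 - 2*j - 3) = (j - 3)*(j + 1)*(j + 1)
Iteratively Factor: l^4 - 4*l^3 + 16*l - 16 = (l - 2)*(l^3 - 2*l^2 - 4*l + 8) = (l - 2)^2*(l^2 - 4) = (l - 2)^3*(l + 2)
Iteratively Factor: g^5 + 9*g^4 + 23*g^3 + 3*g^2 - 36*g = (g)*(g^4 + 9*g^3 + 23*g^2 + 3*g - 36) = g*(g + 4)*(g^3 + 5*g^2 + 3*g - 9) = g*(g + 3)*(g + 4)*(g^2 + 2*g - 3) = g*(g - 1)*(g + 3)*(g + 4)*(g + 3)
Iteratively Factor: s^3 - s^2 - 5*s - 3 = (s - 3)*(s^2 + 2*s + 1) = (s - 3)*(s + 1)*(s + 1)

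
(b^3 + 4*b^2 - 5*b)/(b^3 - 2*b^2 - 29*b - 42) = b*(-b^2 - 4*b + 5)/(-b^3 + 2*b^2 + 29*b + 42)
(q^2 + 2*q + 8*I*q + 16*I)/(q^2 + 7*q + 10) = (q + 8*I)/(q + 5)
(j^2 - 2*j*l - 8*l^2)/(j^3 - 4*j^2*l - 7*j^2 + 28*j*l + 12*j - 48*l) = (j + 2*l)/(j^2 - 7*j + 12)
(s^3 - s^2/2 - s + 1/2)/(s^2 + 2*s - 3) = (2*s^2 + s - 1)/(2*(s + 3))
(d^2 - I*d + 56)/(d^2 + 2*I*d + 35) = (d - 8*I)/(d - 5*I)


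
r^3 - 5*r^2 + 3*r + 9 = (r - 3)^2*(r + 1)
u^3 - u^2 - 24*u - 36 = (u - 6)*(u + 2)*(u + 3)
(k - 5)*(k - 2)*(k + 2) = k^3 - 5*k^2 - 4*k + 20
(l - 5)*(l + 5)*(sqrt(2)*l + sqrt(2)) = sqrt(2)*l^3 + sqrt(2)*l^2 - 25*sqrt(2)*l - 25*sqrt(2)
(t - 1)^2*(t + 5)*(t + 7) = t^4 + 10*t^3 + 12*t^2 - 58*t + 35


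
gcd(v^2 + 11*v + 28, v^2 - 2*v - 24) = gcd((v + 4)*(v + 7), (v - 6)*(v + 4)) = v + 4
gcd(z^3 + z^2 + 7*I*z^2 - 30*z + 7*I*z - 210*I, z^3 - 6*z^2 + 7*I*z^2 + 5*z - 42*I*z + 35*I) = z^2 + z*(-5 + 7*I) - 35*I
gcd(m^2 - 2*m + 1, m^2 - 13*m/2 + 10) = 1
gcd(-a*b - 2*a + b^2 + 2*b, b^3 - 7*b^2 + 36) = b + 2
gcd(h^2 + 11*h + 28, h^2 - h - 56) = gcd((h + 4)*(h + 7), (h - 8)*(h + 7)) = h + 7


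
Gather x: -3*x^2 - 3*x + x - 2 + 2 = -3*x^2 - 2*x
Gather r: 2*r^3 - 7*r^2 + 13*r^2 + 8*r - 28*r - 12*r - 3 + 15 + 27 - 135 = 2*r^3 + 6*r^2 - 32*r - 96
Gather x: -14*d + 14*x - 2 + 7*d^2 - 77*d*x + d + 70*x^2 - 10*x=7*d^2 - 13*d + 70*x^2 + x*(4 - 77*d) - 2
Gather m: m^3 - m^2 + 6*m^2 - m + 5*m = m^3 + 5*m^2 + 4*m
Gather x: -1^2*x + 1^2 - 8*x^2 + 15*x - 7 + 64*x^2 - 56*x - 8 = 56*x^2 - 42*x - 14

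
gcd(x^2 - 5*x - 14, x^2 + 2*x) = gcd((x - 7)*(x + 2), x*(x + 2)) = x + 2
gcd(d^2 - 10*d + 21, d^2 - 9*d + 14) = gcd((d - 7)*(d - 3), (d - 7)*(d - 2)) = d - 7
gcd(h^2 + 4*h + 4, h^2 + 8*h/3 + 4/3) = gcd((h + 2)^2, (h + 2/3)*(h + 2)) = h + 2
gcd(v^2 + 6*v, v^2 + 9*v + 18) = v + 6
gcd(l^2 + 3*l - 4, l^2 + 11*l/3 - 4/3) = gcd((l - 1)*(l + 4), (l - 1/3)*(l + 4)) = l + 4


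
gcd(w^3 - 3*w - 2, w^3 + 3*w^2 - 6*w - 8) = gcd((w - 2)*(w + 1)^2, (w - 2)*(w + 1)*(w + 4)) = w^2 - w - 2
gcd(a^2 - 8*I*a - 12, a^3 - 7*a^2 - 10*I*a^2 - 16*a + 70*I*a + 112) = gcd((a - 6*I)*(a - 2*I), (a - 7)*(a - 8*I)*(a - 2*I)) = a - 2*I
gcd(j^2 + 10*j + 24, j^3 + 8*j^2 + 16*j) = j + 4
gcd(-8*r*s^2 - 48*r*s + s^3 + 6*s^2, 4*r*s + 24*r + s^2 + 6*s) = s + 6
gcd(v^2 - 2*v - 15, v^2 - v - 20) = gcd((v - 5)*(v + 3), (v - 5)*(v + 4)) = v - 5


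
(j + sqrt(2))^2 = j^2 + 2*sqrt(2)*j + 2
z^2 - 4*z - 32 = (z - 8)*(z + 4)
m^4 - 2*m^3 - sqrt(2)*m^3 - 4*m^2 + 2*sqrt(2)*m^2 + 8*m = m*(m - 2)*(m - 2*sqrt(2))*(m + sqrt(2))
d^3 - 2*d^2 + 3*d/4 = d*(d - 3/2)*(d - 1/2)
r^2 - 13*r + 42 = (r - 7)*(r - 6)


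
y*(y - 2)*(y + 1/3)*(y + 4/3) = y^4 - y^3/3 - 26*y^2/9 - 8*y/9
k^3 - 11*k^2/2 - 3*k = k*(k - 6)*(k + 1/2)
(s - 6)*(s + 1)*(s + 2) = s^3 - 3*s^2 - 16*s - 12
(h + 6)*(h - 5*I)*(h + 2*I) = h^3 + 6*h^2 - 3*I*h^2 + 10*h - 18*I*h + 60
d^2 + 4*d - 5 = (d - 1)*(d + 5)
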